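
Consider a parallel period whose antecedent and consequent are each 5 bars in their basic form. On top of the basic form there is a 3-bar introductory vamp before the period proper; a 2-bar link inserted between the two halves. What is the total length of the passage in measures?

Basic parallel period: 5 + 5 = 10 bars.
10 (basic form) + 3 (introduction) + 2 (link) = 15.

15 measures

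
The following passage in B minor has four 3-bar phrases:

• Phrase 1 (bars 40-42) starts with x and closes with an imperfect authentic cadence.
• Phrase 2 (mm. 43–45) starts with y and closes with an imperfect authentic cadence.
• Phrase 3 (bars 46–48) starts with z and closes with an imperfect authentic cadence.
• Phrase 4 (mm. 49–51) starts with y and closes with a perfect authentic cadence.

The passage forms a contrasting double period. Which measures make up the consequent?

measures 46–51

In a double period the first pair of phrases (ending imperfect authentic cadence) is the large antecedent and the second pair (ending perfect authentic cadence) is the large consequent; the consequent is measures 46–51.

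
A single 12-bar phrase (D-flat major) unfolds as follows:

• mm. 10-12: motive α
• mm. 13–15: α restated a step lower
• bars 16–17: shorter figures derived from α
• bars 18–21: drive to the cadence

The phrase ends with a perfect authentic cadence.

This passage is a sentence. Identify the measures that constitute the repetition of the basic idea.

The presentation of a sentence is the basic idea (bars 10–12) plus its repetition (mm. 13-15); the repetition of the basic idea is therefore measures 13–15.

measures 13–15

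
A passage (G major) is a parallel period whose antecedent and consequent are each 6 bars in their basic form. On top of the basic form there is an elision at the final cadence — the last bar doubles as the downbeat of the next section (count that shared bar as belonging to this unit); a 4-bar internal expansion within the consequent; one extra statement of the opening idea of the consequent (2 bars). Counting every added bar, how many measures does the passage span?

Basic parallel period: 6 + 6 = 12 bars.
12 (basic form) + 4 (internal expansion) + 2 (extra statement) = 18.
The elision shares a bar with the next section but does not change this unit's count.

18 measures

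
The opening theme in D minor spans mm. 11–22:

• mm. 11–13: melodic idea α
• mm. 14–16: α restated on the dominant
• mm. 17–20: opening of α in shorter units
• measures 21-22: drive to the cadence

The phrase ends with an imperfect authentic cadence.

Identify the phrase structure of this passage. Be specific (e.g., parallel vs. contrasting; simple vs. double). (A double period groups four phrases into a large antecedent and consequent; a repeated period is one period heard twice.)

Basic idea (mm. 11–13) + its repetition (bars 14–16) form the presentation; fragmentation and cadence (mm. 17–22) form the continuation — the 12-bar whole is a sentence.

sentence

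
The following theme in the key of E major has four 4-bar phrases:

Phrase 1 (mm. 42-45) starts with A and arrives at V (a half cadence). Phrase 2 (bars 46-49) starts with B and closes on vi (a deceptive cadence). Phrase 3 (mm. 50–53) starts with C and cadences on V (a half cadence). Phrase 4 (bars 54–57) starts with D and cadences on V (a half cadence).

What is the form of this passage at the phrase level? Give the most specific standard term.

Phrase 4 ends with a half cadence, no stronger than phrase 2's deceptive cadence, so the four phrases do not form a double period; nor do phrases 3–4 duplicate 1–2, so it is not a repeated period. With no phrase reaching a conclusive cadence, the passage is a phrase group.

phrase group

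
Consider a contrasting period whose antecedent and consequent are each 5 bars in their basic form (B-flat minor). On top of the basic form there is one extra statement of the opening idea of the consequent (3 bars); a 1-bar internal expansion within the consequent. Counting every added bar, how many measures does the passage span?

Basic contrasting period: 5 + 5 = 10 bars.
10 (basic form) + 3 (extra statement) + 1 (internal expansion) = 14.

14 measures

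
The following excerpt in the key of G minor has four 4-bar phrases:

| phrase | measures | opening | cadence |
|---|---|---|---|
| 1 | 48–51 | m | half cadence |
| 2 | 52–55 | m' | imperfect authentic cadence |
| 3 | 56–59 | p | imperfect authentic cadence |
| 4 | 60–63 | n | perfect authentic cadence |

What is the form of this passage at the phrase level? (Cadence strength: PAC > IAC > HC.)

contrasting double period

Four phrases in two halves: the first half (mm. 48–55) ends with an imperfect authentic cadence, the second (bars 56–63) with a perfect authentic cadence — a large antecedent–consequent pair, i.e. a double period.
Phrase 3 begins with different material from phrase 1, making it contrasting.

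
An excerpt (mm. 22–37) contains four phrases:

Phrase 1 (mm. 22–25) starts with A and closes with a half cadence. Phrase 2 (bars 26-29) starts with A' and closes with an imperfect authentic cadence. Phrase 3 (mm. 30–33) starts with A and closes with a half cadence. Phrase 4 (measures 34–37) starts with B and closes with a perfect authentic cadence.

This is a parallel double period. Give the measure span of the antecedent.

In a double period the first pair of phrases (ending imperfect authentic cadence) is the large antecedent and the second pair (ending perfect authentic cadence) is the large consequent; the antecedent is measures 22–29.

measures 22–29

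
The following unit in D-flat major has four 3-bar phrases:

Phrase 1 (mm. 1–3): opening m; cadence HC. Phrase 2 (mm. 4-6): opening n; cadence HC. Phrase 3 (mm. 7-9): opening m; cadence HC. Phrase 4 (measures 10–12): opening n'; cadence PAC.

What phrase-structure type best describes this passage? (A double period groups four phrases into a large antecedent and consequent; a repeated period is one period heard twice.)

Four phrases in two halves: the first half (mm. 1-6) ends with a half cadence, the second (measures 7-12) with a perfect authentic cadence — a large antecedent–consequent pair, i.e. a double period.
Phrase 3 begins with the same material as phrase 1, making it parallel.

parallel double period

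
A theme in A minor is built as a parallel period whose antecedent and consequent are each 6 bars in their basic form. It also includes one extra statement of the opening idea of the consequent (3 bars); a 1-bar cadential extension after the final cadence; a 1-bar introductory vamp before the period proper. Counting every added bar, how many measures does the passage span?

Basic parallel period: 6 + 6 = 12 bars.
12 (basic form) + 3 (extra statement) + 1 (cadential extension) + 1 (introduction) = 17.

17 measures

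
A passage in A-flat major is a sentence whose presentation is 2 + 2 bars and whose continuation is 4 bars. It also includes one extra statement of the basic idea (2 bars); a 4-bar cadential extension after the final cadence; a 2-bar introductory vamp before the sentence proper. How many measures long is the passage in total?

Basic sentence: 2 + 2 + 4 = 8 bars.
8 (basic form) + 2 (extra statement) + 4 (cadential extension) + 2 (introduction) = 16.

16 measures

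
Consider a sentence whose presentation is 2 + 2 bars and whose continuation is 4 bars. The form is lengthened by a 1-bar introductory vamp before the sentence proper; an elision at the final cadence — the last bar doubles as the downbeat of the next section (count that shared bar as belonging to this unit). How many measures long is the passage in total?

9 measures

Basic sentence: 2 + 2 + 4 = 8 bars.
8 (basic form) + 1 (introduction) = 9.
The elision shares a bar with the next section but does not change this unit's count.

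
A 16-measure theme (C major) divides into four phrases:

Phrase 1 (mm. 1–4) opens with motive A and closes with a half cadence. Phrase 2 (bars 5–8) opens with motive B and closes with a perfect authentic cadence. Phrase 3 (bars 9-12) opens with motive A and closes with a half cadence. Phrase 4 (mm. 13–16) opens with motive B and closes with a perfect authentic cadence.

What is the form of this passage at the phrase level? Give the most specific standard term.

repeated period

The cadence pattern HC–PAC–HC–PAC is weak–strong twice, and phrases 3–4 restate phrases 1–2: a period heard twice, not a double period (which would end weakly at phrase 2).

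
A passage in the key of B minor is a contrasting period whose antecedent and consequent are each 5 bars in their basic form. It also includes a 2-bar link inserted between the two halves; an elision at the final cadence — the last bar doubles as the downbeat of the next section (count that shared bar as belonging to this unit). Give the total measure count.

Basic contrasting period: 5 + 5 = 10 bars.
10 (basic form) + 2 (link) = 12.
The elision shares a bar with the next section but does not change this unit's count.

12 measures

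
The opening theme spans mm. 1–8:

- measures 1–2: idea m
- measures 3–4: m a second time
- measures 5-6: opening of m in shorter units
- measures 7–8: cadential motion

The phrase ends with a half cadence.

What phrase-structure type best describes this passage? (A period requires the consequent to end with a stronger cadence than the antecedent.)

sentence

Basic idea (mm. 1-2) + its repetition (measures 3-4) form the presentation; fragmentation and cadence (bars 5-8) form the continuation — the 8-bar whole is a sentence.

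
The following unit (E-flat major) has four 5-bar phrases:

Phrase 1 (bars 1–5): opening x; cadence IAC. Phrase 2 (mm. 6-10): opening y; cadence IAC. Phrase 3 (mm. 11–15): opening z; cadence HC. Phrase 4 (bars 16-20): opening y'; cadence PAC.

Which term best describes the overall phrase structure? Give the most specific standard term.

contrasting double period

Four phrases in two halves: the first half (mm. 1-10) ends with an imperfect authentic cadence, the second (mm. 11-20) with a perfect authentic cadence — a large antecedent–consequent pair, i.e. a double period.
Phrase 3 begins with different material from phrase 1, making it contrasting.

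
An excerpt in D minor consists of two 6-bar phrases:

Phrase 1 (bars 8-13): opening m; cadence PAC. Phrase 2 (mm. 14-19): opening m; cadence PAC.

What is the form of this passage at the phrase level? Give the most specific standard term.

Both phrases have the same opening (m) and the same cadence (perfect authentic cadence): the second is a restatement, not a consequent, so this is a repeated phrase rather than a period.

repeated phrase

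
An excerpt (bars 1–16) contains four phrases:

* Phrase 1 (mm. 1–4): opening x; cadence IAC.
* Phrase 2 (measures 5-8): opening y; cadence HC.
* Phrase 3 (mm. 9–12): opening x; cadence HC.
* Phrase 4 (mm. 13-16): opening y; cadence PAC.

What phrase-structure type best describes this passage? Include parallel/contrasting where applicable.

parallel double period

Four phrases in two halves: the first half (measures 1-8) ends with a half cadence, the second (measures 9–16) with a perfect authentic cadence — a large antecedent–consequent pair, i.e. a double period.
Phrase 3 begins with the same material as phrase 1, making it parallel.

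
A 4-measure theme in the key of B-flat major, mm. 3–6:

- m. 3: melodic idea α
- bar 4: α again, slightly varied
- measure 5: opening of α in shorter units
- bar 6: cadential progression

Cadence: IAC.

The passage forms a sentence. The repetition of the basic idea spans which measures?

The presentation of a sentence is the basic idea (m. 3) plus its repetition (m. 4); the repetition of the basic idea is therefore bar 4.

measures 4–4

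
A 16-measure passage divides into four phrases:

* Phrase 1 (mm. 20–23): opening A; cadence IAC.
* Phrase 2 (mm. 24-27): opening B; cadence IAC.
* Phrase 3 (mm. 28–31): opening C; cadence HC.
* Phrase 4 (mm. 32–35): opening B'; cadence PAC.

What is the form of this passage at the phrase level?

Four phrases in two halves: the first half (bars 20-27) ends with an imperfect authentic cadence, the second (mm. 28-35) with a perfect authentic cadence — a large antecedent–consequent pair, i.e. a double period.
Phrase 3 begins with different material from phrase 1, making it contrasting.

contrasting double period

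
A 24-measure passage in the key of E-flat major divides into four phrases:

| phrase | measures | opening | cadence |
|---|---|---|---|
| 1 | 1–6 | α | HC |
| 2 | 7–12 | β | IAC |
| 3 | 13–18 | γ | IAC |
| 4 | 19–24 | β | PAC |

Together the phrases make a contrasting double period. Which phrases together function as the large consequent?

phrases 3 and 4

In a double period the first pair of phrases (ending imperfect authentic cadence) is the large antecedent and the second pair (ending perfect authentic cadence) is the large consequent; the consequent is phrases 3 and 4.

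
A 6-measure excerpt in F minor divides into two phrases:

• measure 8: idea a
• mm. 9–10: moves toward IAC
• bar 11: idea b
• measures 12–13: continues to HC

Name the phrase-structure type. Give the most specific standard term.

The second phrase closes with a half cadence, which is not stronger than the first phrase's imperfect authentic cadence; without a weak→strong cadential pair there is no antecedent–consequent relationship, so this is a phrase group rather than a period.

phrase group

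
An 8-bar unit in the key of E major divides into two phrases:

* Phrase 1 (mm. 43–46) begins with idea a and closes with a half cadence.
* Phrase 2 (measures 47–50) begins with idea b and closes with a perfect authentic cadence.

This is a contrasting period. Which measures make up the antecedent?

measures 43–46

The phrase ending with the weaker cadence (half cadence) is the antecedent; the one ending more conclusively (perfect authentic cadence) is the consequent. The antecedent is measures 43–46.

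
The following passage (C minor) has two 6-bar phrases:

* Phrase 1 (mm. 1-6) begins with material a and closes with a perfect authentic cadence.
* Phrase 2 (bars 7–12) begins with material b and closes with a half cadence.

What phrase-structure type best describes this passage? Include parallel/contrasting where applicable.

The second phrase closes with a half cadence, which is not stronger than the first phrase's perfect authentic cadence; without a weak→strong cadential pair there is no antecedent–consequent relationship, so this is a phrase group rather than a period.

phrase group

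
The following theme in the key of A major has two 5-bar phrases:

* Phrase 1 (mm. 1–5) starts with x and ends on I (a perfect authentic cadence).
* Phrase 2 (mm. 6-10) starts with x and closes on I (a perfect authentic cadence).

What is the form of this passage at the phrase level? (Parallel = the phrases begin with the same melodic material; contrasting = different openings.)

repeated phrase

Both phrases have the same opening (x) and the same cadence (perfect authentic cadence): the second is a restatement, not a consequent, so this is a repeated phrase rather than a period.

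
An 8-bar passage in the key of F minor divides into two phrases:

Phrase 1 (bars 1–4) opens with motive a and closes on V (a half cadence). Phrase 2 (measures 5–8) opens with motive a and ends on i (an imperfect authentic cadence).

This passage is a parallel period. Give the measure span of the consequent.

measures 5–8

The antecedent is the phrase ending with the weaker cadence (half cadence, phrase 1) and the consequent the one ending more conclusively (imperfect authentic cadence, phrase 2); the consequent is bars 5–8.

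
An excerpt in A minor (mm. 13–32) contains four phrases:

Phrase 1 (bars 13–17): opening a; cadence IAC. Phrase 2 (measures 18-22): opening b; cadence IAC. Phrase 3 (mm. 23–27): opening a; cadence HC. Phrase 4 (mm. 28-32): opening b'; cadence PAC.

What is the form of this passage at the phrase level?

parallel double period

Four phrases in two halves: the first half (mm. 13–22) ends with an imperfect authentic cadence, the second (bars 23-32) with a perfect authentic cadence — a large antecedent–consequent pair, i.e. a double period.
Phrase 3 begins with the same material as phrase 1, making it parallel.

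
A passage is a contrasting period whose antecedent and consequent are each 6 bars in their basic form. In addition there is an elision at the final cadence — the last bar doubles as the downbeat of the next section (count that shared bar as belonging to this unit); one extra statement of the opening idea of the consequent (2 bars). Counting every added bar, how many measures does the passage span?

Basic contrasting period: 6 + 6 = 12 bars.
12 (basic form) + 2 (extra statement) = 14.
The elision shares a bar with the next section but does not change this unit's count.

14 measures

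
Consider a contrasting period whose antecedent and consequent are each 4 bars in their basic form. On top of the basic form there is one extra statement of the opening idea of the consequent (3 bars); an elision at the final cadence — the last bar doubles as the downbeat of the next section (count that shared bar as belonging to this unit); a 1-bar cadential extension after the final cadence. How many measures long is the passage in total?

Basic contrasting period: 4 + 4 = 8 bars.
8 (basic form) + 3 (extra statement) + 1 (cadential extension) = 12.
The elision shares a bar with the next section but does not change this unit's count.

12 measures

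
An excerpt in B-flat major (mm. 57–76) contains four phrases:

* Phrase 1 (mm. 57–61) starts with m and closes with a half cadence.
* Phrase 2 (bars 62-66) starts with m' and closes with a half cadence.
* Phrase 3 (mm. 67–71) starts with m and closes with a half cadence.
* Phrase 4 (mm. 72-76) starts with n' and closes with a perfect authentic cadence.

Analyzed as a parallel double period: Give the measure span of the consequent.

measures 67–76

In a double period the four phrases pair into a large antecedent (phrases 1–2, ending half cadence) and a large consequent (phrases 3–4, ending perfect authentic cadence). The consequent spans mm. 67–76.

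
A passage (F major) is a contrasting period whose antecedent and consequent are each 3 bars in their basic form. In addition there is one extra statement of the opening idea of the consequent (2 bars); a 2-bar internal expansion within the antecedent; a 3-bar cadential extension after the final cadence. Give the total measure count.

13 measures

Basic contrasting period: 3 + 3 = 6 bars.
6 (basic form) + 2 (extra statement) + 2 (internal expansion) + 3 (cadential extension) = 13.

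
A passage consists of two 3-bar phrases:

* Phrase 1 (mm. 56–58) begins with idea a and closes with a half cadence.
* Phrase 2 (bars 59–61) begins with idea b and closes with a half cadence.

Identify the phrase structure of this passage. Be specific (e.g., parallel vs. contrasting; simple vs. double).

The second phrase closes with a half cadence, which is not stronger than the first phrase's half cadence; without a weak→strong cadential pair there is no antecedent–consequent relationship, so this is a phrase group rather than a period.

phrase group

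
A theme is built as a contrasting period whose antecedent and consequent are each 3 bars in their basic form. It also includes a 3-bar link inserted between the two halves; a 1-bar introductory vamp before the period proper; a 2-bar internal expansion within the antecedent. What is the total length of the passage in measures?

Basic contrasting period: 3 + 3 = 6 bars.
6 (basic form) + 3 (link) + 1 (introduction) + 2 (internal expansion) = 12.

12 measures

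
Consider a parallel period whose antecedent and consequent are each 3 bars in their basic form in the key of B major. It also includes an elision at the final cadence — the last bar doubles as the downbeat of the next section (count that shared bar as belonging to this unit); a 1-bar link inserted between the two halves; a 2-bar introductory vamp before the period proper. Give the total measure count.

Basic parallel period: 3 + 3 = 6 bars.
6 (basic form) + 1 (link) + 2 (introduction) = 9.
The elision shares a bar with the next section but does not change this unit's count.

9 measures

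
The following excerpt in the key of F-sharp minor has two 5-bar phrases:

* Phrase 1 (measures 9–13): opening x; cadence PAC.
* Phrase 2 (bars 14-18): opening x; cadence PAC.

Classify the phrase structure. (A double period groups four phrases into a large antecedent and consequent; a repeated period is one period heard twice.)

repeated phrase

Both phrases have the same opening (x) and the same cadence (perfect authentic cadence): the second is a restatement, not a consequent, so this is a repeated phrase rather than a period.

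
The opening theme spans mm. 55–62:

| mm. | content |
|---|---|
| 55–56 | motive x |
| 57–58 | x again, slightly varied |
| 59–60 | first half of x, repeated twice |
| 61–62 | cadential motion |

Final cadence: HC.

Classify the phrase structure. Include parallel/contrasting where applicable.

sentence

Basic idea (measures 55-56) + its repetition (mm. 57–58) form the presentation; fragmentation and cadence (mm. 59–62) form the continuation — the 8-bar whole is a sentence.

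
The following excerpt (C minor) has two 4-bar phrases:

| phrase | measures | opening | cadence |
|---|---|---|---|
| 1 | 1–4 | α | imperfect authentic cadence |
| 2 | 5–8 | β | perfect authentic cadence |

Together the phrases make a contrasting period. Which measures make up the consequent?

The phrase ending with the weaker cadence (imperfect authentic cadence) is the antecedent; the one ending more conclusively (perfect authentic cadence) is the consequent. The consequent is measures 5–8.

measures 5–8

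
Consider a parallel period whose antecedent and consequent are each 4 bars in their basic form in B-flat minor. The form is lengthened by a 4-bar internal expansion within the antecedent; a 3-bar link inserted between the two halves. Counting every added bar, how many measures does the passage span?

Basic parallel period: 4 + 4 = 8 bars.
8 (basic form) + 4 (internal expansion) + 3 (link) = 15.

15 measures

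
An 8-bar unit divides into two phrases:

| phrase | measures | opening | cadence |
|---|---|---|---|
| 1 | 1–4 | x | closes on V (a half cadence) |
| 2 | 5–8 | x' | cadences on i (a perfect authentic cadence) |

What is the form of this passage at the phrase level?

parallel period

Phrase 1 ends with a half cadence (weaker) and phrase 2 with a perfect authentic cadence (stronger): antecedent + consequent = a period.
The two phrases open with the same material (x / x'), so the period is parallel.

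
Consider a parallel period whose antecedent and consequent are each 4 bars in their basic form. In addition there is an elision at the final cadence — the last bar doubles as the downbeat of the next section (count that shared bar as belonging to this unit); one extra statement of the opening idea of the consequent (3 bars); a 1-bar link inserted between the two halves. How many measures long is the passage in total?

12 measures

Basic parallel period: 4 + 4 = 8 bars.
8 (basic form) + 3 (extra statement) + 1 (link) = 12.
The elision shares a bar with the next section but does not change this unit's count.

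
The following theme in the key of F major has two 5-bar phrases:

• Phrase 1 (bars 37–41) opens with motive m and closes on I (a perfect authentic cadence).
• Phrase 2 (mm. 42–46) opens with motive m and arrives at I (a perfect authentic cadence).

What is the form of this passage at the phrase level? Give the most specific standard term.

repeated phrase

Both phrases have the same opening (m) and the same cadence (perfect authentic cadence): the second is a restatement, not a consequent, so this is a repeated phrase rather than a period.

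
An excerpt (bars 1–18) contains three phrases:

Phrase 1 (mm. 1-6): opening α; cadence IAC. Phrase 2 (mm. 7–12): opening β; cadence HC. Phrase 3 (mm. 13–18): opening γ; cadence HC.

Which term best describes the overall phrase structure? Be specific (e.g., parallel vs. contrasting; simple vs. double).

The final phrase closes with a half cadence, which is not stronger than the preceding half cadence; the 3 phrases lack an overall antecedent–consequent design and so form a phrase group.

phrase group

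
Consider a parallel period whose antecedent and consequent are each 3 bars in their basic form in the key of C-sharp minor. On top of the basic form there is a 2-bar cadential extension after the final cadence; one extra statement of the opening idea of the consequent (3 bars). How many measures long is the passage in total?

Basic parallel period: 3 + 3 = 6 bars.
6 (basic form) + 2 (cadential extension) + 3 (extra statement) = 11.

11 measures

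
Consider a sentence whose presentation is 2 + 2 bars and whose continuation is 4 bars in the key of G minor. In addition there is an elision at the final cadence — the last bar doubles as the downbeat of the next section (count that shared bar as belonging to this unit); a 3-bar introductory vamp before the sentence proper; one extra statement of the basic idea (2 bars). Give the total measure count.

Basic sentence: 2 + 2 + 4 = 8 bars.
8 (basic form) + 3 (introduction) + 2 (extra statement) = 13.
The elision shares a bar with the next section but does not change this unit's count.

13 measures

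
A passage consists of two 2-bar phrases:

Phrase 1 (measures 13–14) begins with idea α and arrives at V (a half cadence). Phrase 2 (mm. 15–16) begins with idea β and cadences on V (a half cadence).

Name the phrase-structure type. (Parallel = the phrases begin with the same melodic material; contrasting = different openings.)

The second phrase closes with a half cadence, which is not stronger than the first phrase's half cadence; without a weak→strong cadential pair there is no antecedent–consequent relationship, so this is a phrase group rather than a period.

phrase group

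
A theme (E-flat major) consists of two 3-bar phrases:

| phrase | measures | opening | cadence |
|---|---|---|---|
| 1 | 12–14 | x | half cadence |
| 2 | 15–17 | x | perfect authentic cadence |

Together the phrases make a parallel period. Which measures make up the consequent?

The phrase ending with the weaker cadence (half cadence) is the antecedent; the one ending more conclusively (perfect authentic cadence) is the consequent. The consequent is measures 15–17.

measures 15–17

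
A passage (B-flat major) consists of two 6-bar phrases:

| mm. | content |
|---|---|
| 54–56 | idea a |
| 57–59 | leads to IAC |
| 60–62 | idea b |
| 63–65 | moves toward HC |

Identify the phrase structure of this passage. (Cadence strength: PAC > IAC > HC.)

phrase group

The second phrase closes with a half cadence, which is not stronger than the first phrase's imperfect authentic cadence; without a weak→strong cadential pair there is no antecedent–consequent relationship, so this is a phrase group rather than a period.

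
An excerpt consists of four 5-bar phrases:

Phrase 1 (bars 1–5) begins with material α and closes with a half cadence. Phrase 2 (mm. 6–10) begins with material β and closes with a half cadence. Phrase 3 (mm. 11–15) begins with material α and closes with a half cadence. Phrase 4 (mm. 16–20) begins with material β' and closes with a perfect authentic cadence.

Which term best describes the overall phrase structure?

parallel double period

Four phrases in two halves: the first half (mm. 1-10) ends with a half cadence, the second (mm. 11–20) with a perfect authentic cadence — a large antecedent–consequent pair, i.e. a double period.
Phrase 3 begins with the same material as phrase 1, making it parallel.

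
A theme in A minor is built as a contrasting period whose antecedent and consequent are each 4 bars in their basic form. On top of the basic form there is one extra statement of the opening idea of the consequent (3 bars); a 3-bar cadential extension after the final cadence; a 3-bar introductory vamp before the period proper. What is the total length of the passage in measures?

17 measures

Basic contrasting period: 4 + 4 = 8 bars.
8 (basic form) + 3 (extra statement) + 3 (cadential extension) + 3 (introduction) = 17.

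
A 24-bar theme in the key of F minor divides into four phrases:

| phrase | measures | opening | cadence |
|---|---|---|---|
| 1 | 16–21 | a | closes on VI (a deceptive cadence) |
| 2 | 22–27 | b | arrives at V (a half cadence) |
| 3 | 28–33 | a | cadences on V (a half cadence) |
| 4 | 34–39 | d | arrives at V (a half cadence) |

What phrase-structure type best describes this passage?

Phrase 4 ends with a half cadence, no stronger than phrase 2's half cadence, so the four phrases do not form a double period; nor do phrases 3–4 duplicate 1–2, so it is not a repeated period. With no phrase reaching a conclusive cadence, the passage is a phrase group.

phrase group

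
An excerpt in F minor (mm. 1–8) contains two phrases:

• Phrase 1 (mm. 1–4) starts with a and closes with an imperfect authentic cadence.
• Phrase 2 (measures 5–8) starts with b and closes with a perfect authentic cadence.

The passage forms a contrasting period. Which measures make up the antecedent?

measures 1–4

The phrase ending with the weaker cadence (imperfect authentic cadence) is the antecedent; the one ending more conclusively (perfect authentic cadence) is the consequent. The antecedent is measures 1–4.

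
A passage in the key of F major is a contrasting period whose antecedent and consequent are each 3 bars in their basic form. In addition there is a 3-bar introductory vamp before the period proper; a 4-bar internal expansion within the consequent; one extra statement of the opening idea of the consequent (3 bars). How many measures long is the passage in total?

16 measures

Basic contrasting period: 3 + 3 = 6 bars.
6 (basic form) + 3 (introduction) + 4 (internal expansion) + 3 (extra statement) = 16.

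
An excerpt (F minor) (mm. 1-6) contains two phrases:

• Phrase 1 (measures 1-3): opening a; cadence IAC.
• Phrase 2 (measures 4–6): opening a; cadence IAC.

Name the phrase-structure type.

Both phrases have the same opening (a) and the same cadence (imperfect authentic cadence): the second is a restatement, not a consequent, so this is a repeated phrase rather than a period.

repeated phrase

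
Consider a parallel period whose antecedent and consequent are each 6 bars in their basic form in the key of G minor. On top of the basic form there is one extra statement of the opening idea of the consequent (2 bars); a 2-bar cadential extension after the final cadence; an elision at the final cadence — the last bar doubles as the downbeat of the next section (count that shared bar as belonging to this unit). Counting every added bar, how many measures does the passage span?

Basic parallel period: 6 + 6 = 12 bars.
12 (basic form) + 2 (extra statement) + 2 (cadential extension) = 16.
The elision shares a bar with the next section but does not change this unit's count.

16 measures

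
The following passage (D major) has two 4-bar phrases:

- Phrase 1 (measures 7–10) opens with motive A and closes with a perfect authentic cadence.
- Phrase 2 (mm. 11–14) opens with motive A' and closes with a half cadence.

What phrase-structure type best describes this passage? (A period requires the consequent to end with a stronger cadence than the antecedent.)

The second phrase closes with a half cadence, which is not stronger than the first phrase's perfect authentic cadence; without a weak→strong cadential pair there is no antecedent–consequent relationship, so this is a phrase group rather than a period.

phrase group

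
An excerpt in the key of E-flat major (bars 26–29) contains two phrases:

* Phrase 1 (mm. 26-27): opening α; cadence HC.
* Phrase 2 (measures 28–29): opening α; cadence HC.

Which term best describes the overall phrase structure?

repeated phrase

Both phrases have the same opening (α) and the same cadence (half cadence): the second is a restatement, not a consequent, so this is a repeated phrase rather than a period.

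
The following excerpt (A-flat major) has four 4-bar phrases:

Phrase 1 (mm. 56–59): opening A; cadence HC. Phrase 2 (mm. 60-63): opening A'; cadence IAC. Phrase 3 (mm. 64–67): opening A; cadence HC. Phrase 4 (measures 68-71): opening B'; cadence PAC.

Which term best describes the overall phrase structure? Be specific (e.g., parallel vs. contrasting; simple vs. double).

Four phrases in two halves: the first half (mm. 56–63) ends with an imperfect authentic cadence, the second (measures 64–71) with a perfect authentic cadence — a large antecedent–consequent pair, i.e. a double period.
Phrase 3 begins with the same material as phrase 1, making it parallel.

parallel double period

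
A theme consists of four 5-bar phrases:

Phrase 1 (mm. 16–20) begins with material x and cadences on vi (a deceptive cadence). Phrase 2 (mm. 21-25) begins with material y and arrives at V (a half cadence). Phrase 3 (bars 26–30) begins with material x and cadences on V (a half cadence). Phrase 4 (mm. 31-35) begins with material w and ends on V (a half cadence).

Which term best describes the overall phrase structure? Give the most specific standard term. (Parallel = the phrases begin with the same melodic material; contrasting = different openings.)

phrase group

Phrase 4 ends with a half cadence, no stronger than phrase 2's half cadence, so the four phrases do not form a double period; nor do phrases 3–4 duplicate 1–2, so it is not a repeated period. With no phrase reaching a conclusive cadence, the passage is a phrase group.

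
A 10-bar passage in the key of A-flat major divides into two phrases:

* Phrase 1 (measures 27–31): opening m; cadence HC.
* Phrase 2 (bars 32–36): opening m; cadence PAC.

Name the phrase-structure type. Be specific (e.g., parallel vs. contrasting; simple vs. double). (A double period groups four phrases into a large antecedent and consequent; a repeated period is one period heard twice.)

parallel period

Phrase 1 ends with a half cadence (weaker) and phrase 2 with a perfect authentic cadence (stronger): antecedent + consequent = a period.
The two phrases open with the same material (m / m), so the period is parallel.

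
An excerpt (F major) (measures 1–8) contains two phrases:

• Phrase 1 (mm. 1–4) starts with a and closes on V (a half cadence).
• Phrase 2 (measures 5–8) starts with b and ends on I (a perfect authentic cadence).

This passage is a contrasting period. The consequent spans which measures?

measures 5–8

The antecedent is the phrase ending with the weaker cadence (half cadence, phrase 1) and the consequent the one ending more conclusively (perfect authentic cadence, phrase 2); the consequent is measures 5–8.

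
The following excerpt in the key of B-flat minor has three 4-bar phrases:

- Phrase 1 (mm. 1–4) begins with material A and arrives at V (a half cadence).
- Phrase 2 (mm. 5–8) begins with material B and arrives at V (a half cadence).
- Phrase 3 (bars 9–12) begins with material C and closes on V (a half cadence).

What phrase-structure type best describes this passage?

phrase group

The final phrase closes with a half cadence, which is not stronger than the preceding half cadence; the 3 phrases lack an overall antecedent–consequent design and so form a phrase group.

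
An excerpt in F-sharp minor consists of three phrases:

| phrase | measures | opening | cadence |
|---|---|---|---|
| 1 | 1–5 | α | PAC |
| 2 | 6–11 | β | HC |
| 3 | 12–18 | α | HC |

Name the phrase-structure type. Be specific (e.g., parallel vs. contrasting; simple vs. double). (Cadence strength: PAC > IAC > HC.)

phrase group

The final phrase closes with a half cadence, which is not stronger than the preceding half cadence; the 3 phrases lack an overall antecedent–consequent design and so form a phrase group.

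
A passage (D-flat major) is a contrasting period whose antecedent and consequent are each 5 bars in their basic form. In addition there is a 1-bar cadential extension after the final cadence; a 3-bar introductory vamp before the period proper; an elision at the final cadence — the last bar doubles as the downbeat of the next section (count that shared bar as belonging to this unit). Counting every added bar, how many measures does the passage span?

14 measures

Basic contrasting period: 5 + 5 = 10 bars.
10 (basic form) + 1 (cadential extension) + 3 (introduction) = 14.
The elision shares a bar with the next section but does not change this unit's count.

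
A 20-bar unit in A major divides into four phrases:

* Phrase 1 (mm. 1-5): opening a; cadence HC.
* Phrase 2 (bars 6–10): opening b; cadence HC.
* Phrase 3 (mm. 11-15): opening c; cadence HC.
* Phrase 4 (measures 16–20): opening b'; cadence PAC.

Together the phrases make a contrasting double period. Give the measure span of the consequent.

measures 11–20

In a double period the first pair of phrases (ending half cadence) is the large antecedent and the second pair (ending perfect authentic cadence) is the large consequent; the consequent is measures 11–20.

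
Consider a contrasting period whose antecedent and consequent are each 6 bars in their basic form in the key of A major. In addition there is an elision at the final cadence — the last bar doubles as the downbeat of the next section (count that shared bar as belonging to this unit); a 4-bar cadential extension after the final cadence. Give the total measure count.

Basic contrasting period: 6 + 6 = 12 bars.
12 (basic form) + 4 (cadential extension) = 16.
The elision shares a bar with the next section but does not change this unit's count.

16 measures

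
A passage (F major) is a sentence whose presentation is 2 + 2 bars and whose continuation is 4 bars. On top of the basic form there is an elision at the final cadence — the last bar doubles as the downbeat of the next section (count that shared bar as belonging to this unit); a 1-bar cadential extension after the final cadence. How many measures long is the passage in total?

9 measures

Basic sentence: 2 + 2 + 4 = 8 bars.
8 (basic form) + 1 (cadential extension) = 9.
The elision shares a bar with the next section but does not change this unit's count.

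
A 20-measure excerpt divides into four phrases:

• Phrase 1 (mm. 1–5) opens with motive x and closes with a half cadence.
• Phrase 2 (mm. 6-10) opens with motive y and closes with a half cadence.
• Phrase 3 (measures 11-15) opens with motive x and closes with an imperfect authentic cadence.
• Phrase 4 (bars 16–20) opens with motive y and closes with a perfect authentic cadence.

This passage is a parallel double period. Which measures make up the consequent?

measures 11–20

In a double period the four phrases pair into a large antecedent (phrases 1–2, ending half cadence) and a large consequent (phrases 3–4, ending perfect authentic cadence). The consequent spans measures 11-20.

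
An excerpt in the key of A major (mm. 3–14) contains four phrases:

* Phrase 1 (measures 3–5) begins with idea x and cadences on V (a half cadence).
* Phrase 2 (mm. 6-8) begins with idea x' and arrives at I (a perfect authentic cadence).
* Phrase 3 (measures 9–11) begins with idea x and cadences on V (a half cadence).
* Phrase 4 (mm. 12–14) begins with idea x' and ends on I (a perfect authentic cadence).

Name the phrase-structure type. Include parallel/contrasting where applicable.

The cadence pattern HC–PAC–HC–PAC is weak–strong twice, and phrases 3–4 restate phrases 1–2: a period heard twice, not a double period (which would end weakly at phrase 2).

repeated period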